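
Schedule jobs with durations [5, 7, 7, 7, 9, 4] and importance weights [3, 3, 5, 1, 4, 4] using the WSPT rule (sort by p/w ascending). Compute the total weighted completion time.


Compute p/w ratios and sort ascending (WSPT): [(4, 4), (7, 5), (5, 3), (9, 4), (7, 3), (7, 1)]
Compute weighted completion times:
  Job (p=4,w=4): C=4, w*C=4*4=16
  Job (p=7,w=5): C=11, w*C=5*11=55
  Job (p=5,w=3): C=16, w*C=3*16=48
  Job (p=9,w=4): C=25, w*C=4*25=100
  Job (p=7,w=3): C=32, w*C=3*32=96
  Job (p=7,w=1): C=39, w*C=1*39=39
Total weighted completion time = 354

354


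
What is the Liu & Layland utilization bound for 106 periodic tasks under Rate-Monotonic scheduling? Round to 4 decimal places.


Compute 2^(1/106) = 1.0065605511
Subtract 1: 1.0065605511 - 1 = 0.0065605511
Multiply by n: 106 * 0.0065605511 = 0.6954184166
Round to 4 dp: 0.6954

0.6954


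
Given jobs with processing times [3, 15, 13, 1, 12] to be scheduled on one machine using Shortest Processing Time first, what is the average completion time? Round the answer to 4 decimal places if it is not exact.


Sort jobs by processing time (SPT order): [1, 3, 12, 13, 15]
Compute completion times sequentially:
  Job 1: processing = 1, completes at 1
  Job 2: processing = 3, completes at 4
  Job 3: processing = 12, completes at 16
  Job 4: processing = 13, completes at 29
  Job 5: processing = 15, completes at 44
Sum of completion times = 94
Average completion time = 94/5 = 18.8

18.8


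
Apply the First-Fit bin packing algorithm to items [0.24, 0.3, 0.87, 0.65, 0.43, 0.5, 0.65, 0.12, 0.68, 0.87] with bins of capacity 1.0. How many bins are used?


Place items sequentially using First-Fit:
  Item 0.24 -> new Bin 1
  Item 0.3 -> Bin 1 (now 0.54)
  Item 0.87 -> new Bin 2
  Item 0.65 -> new Bin 3
  Item 0.43 -> Bin 1 (now 0.97)
  Item 0.5 -> new Bin 4
  Item 0.65 -> new Bin 5
  Item 0.12 -> Bin 2 (now 0.99)
  Item 0.68 -> new Bin 6
  Item 0.87 -> new Bin 7
Total bins used = 7

7


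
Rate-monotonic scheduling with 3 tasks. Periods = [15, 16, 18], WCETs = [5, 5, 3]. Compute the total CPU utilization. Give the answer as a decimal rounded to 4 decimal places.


Compute individual utilizations (exact fractions):
  Task 1: C/T = 5/15 = 1/3 (approx. 0.3333)
  Task 2: C/T = 5/16 (approx. 0.3125)
  Task 3: C/T = 3/18 = 1/6 (approx. 0.1667)
Total utilization U = 1/3 + 5/16 + 1/6 = 13/16
Rounded to 4 decimal places: U = 0.8125
RM (Liu & Layland) bound for 3 tasks = 0.779763; compare with U = 13/16 (approx. 0.812500)
bound < U <= 1, so the RM sufficient condition is not met (inconclusive; an exact test such as response-time analysis is needed).

0.8125


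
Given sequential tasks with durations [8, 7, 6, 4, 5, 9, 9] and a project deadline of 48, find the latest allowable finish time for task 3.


LF(activity 3) = deadline - sum of successor durations
Successors: activities 4 through 7 with durations [4, 5, 9, 9]
Sum of successor durations = 27
LF = 48 - 27 = 21

21


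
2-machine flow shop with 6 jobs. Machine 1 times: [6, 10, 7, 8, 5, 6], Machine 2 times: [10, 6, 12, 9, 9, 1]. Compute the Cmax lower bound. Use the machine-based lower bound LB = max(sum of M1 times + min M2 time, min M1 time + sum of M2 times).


LB1 = sum(M1 times) + min(M2 times) = 42 + 1 = 43
LB2 = min(M1 times) + sum(M2 times) = 5 + 47 = 52
Lower bound = max(LB1, LB2) = max(43, 52) = 52

52


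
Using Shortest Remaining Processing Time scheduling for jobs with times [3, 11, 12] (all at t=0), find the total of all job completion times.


Since all jobs arrive at t=0, SRPT equals SPT ordering.
SPT order: [3, 11, 12]
Completion times:
  Job 1: p=3, C=3
  Job 2: p=11, C=14
  Job 3: p=12, C=26
Total completion time = 3 + 14 + 26 = 43

43


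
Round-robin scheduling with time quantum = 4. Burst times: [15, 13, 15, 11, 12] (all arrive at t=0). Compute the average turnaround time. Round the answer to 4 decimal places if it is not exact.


Time quantum = 4
Execution trace:
  J1 runs 4 units, time = 4
  J2 runs 4 units, time = 8
  J3 runs 4 units, time = 12
  J4 runs 4 units, time = 16
  J5 runs 4 units, time = 20
  J1 runs 4 units, time = 24
  J2 runs 4 units, time = 28
  J3 runs 4 units, time = 32
  J4 runs 4 units, time = 36
  J5 runs 4 units, time = 40
  J1 runs 4 units, time = 44
  J2 runs 4 units, time = 48
  J3 runs 4 units, time = 52
  J4 runs 3 units, time = 55
  J5 runs 4 units, time = 59
  J1 runs 3 units, time = 62
  J2 runs 1 units, time = 63
  J3 runs 3 units, time = 66
Finish times: [62, 63, 66, 55, 59]
Average turnaround = 305/5 = 61.0

61.0


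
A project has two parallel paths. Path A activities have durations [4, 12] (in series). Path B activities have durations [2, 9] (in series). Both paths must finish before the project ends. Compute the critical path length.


Path A total = 4 + 12 = 16
Path B total = 2 + 9 = 11
Critical path = longest path = max(16, 11) = 16

16


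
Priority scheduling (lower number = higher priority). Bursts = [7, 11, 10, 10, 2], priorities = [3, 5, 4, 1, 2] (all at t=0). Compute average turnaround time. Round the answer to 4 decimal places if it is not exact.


Sort by priority (ascending = highest first):
Order: [(1, 10), (2, 2), (3, 7), (4, 10), (5, 11)]
Completion times:
  Priority 1, burst=10, C=10
  Priority 2, burst=2, C=12
  Priority 3, burst=7, C=19
  Priority 4, burst=10, C=29
  Priority 5, burst=11, C=40
Average turnaround = 110/5 = 22.0

22.0


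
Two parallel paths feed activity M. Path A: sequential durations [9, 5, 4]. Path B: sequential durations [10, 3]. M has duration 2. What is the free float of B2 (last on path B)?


ES(B2) = sum of predecessors on chain B = 10
EF(B2) = ES + duration = 10 + 3 = 13
Successor of B2 is M. ES(M) = max(sum(A), sum(B)) = max(18, 13) = 18
Free float = ES(successor) - EF(current) = 18 - 13 = 5

5


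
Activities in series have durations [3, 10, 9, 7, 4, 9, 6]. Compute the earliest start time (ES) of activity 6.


Activity 6 starts after activities 1 through 5 complete.
Predecessor durations: [3, 10, 9, 7, 4]
ES = 3 + 10 + 9 + 7 + 4 = 33

33


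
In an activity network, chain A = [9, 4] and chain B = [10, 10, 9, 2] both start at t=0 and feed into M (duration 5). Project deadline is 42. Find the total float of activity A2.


Forward pass: ES(A2) = sum of predecessors on chain A = 9
EF = ES + duration = 9 + 4 = 13
Backward pass: LF(M) = deadline = 42; LS(M) = 42 - 5 = 37
LF(A2) = LS(M) - sum(successors on chain A) = 37 - 0 = 37
LS = LF - duration = 37 - 4 = 33
Total float = LS - ES = 33 - 9 = 24

24


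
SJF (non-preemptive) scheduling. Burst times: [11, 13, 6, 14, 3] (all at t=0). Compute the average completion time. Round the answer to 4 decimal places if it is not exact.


SJF order (ascending): [3, 6, 11, 13, 14]
Completion times:
  Job 1: burst=3, C=3
  Job 2: burst=6, C=9
  Job 3: burst=11, C=20
  Job 4: burst=13, C=33
  Job 5: burst=14, C=47
Average completion = 112/5 = 22.4

22.4


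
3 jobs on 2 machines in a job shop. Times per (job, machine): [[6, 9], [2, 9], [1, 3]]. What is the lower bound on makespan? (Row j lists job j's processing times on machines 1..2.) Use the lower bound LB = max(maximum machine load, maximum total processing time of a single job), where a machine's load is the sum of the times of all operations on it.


Machine loads:
  Machine 1: 6 + 2 + 1 = 9
  Machine 2: 9 + 9 + 3 = 21
Max machine load = 21
Job totals:
  Job 1: 15
  Job 2: 11
  Job 3: 4
Max job total = 15
Lower bound = max(21, 15) = 21

21


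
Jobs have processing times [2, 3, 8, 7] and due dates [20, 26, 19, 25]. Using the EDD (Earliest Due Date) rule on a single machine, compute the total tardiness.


Sort by due date (EDD order): [(8, 19), (2, 20), (7, 25), (3, 26)]
Compute completion times and tardiness:
  Job 1: p=8, d=19, C=8, tardiness=max(0,8-19)=0
  Job 2: p=2, d=20, C=10, tardiness=max(0,10-20)=0
  Job 3: p=7, d=25, C=17, tardiness=max(0,17-25)=0
  Job 4: p=3, d=26, C=20, tardiness=max(0,20-26)=0
Total tardiness = 0

0


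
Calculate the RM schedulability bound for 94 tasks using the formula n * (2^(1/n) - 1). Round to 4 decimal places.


Compute 2^(1/94) = 1.0074011604
Subtract 1: 1.0074011604 - 1 = 0.0074011604
Multiply by n: 94 * 0.0074011604 = 0.6957090776
Round to 4 dp: 0.6957

0.6957


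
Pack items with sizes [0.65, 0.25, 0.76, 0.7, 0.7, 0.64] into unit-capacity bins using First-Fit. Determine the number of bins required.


Place items sequentially using First-Fit:
  Item 0.65 -> new Bin 1
  Item 0.25 -> Bin 1 (now 0.9)
  Item 0.76 -> new Bin 2
  Item 0.7 -> new Bin 3
  Item 0.7 -> new Bin 4
  Item 0.64 -> new Bin 5
Total bins used = 5

5


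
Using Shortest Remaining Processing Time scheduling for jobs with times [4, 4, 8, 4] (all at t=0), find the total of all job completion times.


Since all jobs arrive at t=0, SRPT equals SPT ordering.
SPT order: [4, 4, 4, 8]
Completion times:
  Job 1: p=4, C=4
  Job 2: p=4, C=8
  Job 3: p=4, C=12
  Job 4: p=8, C=20
Total completion time = 4 + 8 + 12 + 20 = 44

44


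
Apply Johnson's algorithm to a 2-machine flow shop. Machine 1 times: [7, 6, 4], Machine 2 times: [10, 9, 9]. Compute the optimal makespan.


Apply Johnson's rule:
  Group 1 (a <= b): [(3, 4, 9), (2, 6, 9), (1, 7, 10)]
  Group 2 (a > b): []
Optimal job order: [3, 2, 1]
Schedule:
  Job 3: M1 done at 4, M2 done at 13
  Job 2: M1 done at 10, M2 done at 22
  Job 1: M1 done at 17, M2 done at 32
Makespan = 32

32


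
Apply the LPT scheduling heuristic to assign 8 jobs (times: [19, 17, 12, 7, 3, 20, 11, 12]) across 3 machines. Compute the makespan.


Sort jobs in decreasing order (LPT): [20, 19, 17, 12, 12, 11, 7, 3]
Assign each job to the least loaded machine:
  Machine 1: jobs [20, 11, 3], load = 34
  Machine 2: jobs [19, 12], load = 31
  Machine 3: jobs [17, 12, 7], load = 36
Makespan = max load = 36

36


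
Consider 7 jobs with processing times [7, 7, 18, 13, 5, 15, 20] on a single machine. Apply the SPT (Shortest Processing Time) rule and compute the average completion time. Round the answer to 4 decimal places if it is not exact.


Sort jobs by processing time (SPT order): [5, 7, 7, 13, 15, 18, 20]
Compute completion times sequentially:
  Job 1: processing = 5, completes at 5
  Job 2: processing = 7, completes at 12
  Job 3: processing = 7, completes at 19
  Job 4: processing = 13, completes at 32
  Job 5: processing = 15, completes at 47
  Job 6: processing = 18, completes at 65
  Job 7: processing = 20, completes at 85
Sum of completion times = 265
Average completion time = 265/7 = 37.8571

37.8571


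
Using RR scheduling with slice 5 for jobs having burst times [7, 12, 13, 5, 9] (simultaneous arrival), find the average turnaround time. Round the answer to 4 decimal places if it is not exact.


Time quantum = 5
Execution trace:
  J1 runs 5 units, time = 5
  J2 runs 5 units, time = 10
  J3 runs 5 units, time = 15
  J4 runs 5 units, time = 20
  J5 runs 5 units, time = 25
  J1 runs 2 units, time = 27
  J2 runs 5 units, time = 32
  J3 runs 5 units, time = 37
  J5 runs 4 units, time = 41
  J2 runs 2 units, time = 43
  J3 runs 3 units, time = 46
Finish times: [27, 43, 46, 20, 41]
Average turnaround = 177/5 = 35.4

35.4


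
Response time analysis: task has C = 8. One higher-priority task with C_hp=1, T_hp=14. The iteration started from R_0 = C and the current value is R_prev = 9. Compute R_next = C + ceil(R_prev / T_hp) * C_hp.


R_next = C + ceil(R_prev / T_hp) * C_hp
ceil(9 / 14) = ceil(0.6429) = 1
Interference = 1 * 1 = 1
R_next = 8 + 1 = 9
R_next = R_prev, so the iteration has converged (response time = 9).

9


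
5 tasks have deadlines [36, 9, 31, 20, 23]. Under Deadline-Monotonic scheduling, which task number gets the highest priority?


Sort tasks by relative deadline (ascending):
  Task 2: deadline = 9
  Task 4: deadline = 20
  Task 5: deadline = 23
  Task 3: deadline = 31
  Task 1: deadline = 36
Priority order (highest first): [2, 4, 5, 3, 1]
Highest priority task = 2

2


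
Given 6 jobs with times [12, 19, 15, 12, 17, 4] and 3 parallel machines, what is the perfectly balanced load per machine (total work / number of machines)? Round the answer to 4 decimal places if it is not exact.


Total processing time = 12 + 19 + 15 + 12 + 17 + 4 = 79
Number of machines = 3
Ideal balanced load = 79 / 3 = 26.3333

26.3333


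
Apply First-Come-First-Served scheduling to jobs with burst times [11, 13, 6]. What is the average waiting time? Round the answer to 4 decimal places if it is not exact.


FCFS order (as given): [11, 13, 6]
Waiting times:
  Job 1: wait = 0
  Job 2: wait = 11
  Job 3: wait = 24
Sum of waiting times = 35
Average waiting time = 35/3 = 11.6667

11.6667


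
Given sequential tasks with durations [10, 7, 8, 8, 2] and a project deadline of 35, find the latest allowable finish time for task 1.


LF(activity 1) = deadline - sum of successor durations
Successors: activities 2 through 5 with durations [7, 8, 8, 2]
Sum of successor durations = 25
LF = 35 - 25 = 10

10


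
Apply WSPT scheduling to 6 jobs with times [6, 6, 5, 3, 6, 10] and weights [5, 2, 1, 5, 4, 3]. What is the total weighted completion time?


Compute p/w ratios and sort ascending (WSPT): [(3, 5), (6, 5), (6, 4), (6, 2), (10, 3), (5, 1)]
Compute weighted completion times:
  Job (p=3,w=5): C=3, w*C=5*3=15
  Job (p=6,w=5): C=9, w*C=5*9=45
  Job (p=6,w=4): C=15, w*C=4*15=60
  Job (p=6,w=2): C=21, w*C=2*21=42
  Job (p=10,w=3): C=31, w*C=3*31=93
  Job (p=5,w=1): C=36, w*C=1*36=36
Total weighted completion time = 291

291


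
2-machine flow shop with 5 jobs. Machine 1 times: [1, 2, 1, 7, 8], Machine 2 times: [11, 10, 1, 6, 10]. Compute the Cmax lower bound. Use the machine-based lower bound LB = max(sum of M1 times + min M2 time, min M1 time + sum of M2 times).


LB1 = sum(M1 times) + min(M2 times) = 19 + 1 = 20
LB2 = min(M1 times) + sum(M2 times) = 1 + 38 = 39
Lower bound = max(LB1, LB2) = max(20, 39) = 39

39


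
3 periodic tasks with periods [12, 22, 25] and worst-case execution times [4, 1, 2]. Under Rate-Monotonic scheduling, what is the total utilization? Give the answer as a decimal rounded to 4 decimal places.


Compute individual utilizations (exact fractions):
  Task 1: C/T = 4/12 = 1/3 (approx. 0.3333)
  Task 2: C/T = 1/22 (approx. 0.0455)
  Task 3: C/T = 2/25 (approx. 0.08)
Total utilization U = 1/3 + 1/22 + 2/25 = 757/1650
Rounded to 4 decimal places: U = 0.4588
RM (Liu & Layland) bound for 3 tasks = 0.779763; compare with U = 757/1650 (approx. 0.458788)
U <= bound, so schedulable by RM sufficient condition.

0.4588


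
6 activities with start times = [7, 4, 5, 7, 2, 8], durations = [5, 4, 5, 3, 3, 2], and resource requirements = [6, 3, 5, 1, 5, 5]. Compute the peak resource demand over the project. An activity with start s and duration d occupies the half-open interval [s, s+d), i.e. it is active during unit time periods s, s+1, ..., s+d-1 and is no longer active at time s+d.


Each activity i is active on [start_i, start_i + duration_i).
Compute total resource usage per time slot:
  t=0: active resources = [], total = 0
  t=1: active resources = [], total = 0
  t=2: active resources = [5], total = 5
  t=3: active resources = [5], total = 5
  t=4: active resources = [3, 5], total = 8
  t=5: active resources = [3, 5], total = 8
  t=6: active resources = [3, 5], total = 8
  t=7: active resources = [6, 3, 5, 1], total = 15
  t=8: active resources = [6, 5, 1, 5], total = 17
  t=9: active resources = [6, 5, 1, 5], total = 17
  t=10: active resources = [6], total = 6
  t=11: active resources = [6], total = 6
Peak resource demand = 17

17


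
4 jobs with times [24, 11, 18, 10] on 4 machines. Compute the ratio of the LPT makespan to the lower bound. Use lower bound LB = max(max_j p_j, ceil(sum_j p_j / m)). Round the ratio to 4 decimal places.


LPT order: [24, 18, 11, 10]
Machine loads after assignment: [24, 18, 11, 10]
LPT makespan = 24
Lower bound = max(max_job, ceil(total/4)) = max(24, 16) = 24
Ratio = 24 / 24 = 1.0

1.0


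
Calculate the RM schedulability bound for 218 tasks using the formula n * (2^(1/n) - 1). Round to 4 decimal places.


Compute 2^(1/218) = 1.0031846344
Subtract 1: 1.0031846344 - 1 = 0.0031846344
Multiply by n: 218 * 0.0031846344 = 0.6942502992
Round to 4 dp: 0.6943

0.6943


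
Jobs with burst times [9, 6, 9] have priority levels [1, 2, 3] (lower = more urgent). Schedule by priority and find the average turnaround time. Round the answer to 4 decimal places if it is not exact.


Sort by priority (ascending = highest first):
Order: [(1, 9), (2, 6), (3, 9)]
Completion times:
  Priority 1, burst=9, C=9
  Priority 2, burst=6, C=15
  Priority 3, burst=9, C=24
Average turnaround = 48/3 = 16.0

16.0


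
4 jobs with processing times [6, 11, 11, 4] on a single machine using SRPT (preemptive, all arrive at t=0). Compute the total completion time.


Since all jobs arrive at t=0, SRPT equals SPT ordering.
SPT order: [4, 6, 11, 11]
Completion times:
  Job 1: p=4, C=4
  Job 2: p=6, C=10
  Job 3: p=11, C=21
  Job 4: p=11, C=32
Total completion time = 4 + 10 + 21 + 32 = 67

67


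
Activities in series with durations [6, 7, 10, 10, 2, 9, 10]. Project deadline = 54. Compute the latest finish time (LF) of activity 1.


LF(activity 1) = deadline - sum of successor durations
Successors: activities 2 through 7 with durations [7, 10, 10, 2, 9, 10]
Sum of successor durations = 48
LF = 54 - 48 = 6

6


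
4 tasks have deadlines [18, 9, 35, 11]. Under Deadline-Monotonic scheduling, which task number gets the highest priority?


Sort tasks by relative deadline (ascending):
  Task 2: deadline = 9
  Task 4: deadline = 11
  Task 1: deadline = 18
  Task 3: deadline = 35
Priority order (highest first): [2, 4, 1, 3]
Highest priority task = 2

2


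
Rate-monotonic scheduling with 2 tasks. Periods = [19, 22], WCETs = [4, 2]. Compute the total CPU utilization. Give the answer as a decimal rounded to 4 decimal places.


Compute individual utilizations (exact fractions):
  Task 1: C/T = 4/19 (approx. 0.2105)
  Task 2: C/T = 2/22 = 1/11 (approx. 0.0909)
Total utilization U = 4/19 + 1/11 = 63/209
Rounded to 4 decimal places: U = 0.3014
RM (Liu & Layland) bound for 2 tasks = 0.828427; compare with U = 63/209 (approx. 0.301435)
U <= bound, so schedulable by RM sufficient condition.

0.3014


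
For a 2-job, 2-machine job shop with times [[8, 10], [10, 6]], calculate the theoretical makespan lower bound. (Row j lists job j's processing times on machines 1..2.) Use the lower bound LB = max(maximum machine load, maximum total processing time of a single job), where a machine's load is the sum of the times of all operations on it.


Machine loads:
  Machine 1: 8 + 10 = 18
  Machine 2: 10 + 6 = 16
Max machine load = 18
Job totals:
  Job 1: 18
  Job 2: 16
Max job total = 18
Lower bound = max(18, 18) = 18

18


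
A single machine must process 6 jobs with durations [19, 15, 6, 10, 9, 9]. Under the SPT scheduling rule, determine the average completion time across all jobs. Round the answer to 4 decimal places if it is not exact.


Sort jobs by processing time (SPT order): [6, 9, 9, 10, 15, 19]
Compute completion times sequentially:
  Job 1: processing = 6, completes at 6
  Job 2: processing = 9, completes at 15
  Job 3: processing = 9, completes at 24
  Job 4: processing = 10, completes at 34
  Job 5: processing = 15, completes at 49
  Job 6: processing = 19, completes at 68
Sum of completion times = 196
Average completion time = 196/6 = 32.6667

32.6667


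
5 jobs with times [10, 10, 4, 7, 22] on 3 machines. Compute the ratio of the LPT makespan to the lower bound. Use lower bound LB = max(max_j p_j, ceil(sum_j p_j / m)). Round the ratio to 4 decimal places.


LPT order: [22, 10, 10, 7, 4]
Machine loads after assignment: [22, 17, 14]
LPT makespan = 22
Lower bound = max(max_job, ceil(total/3)) = max(22, 18) = 22
Ratio = 22 / 22 = 1.0

1.0


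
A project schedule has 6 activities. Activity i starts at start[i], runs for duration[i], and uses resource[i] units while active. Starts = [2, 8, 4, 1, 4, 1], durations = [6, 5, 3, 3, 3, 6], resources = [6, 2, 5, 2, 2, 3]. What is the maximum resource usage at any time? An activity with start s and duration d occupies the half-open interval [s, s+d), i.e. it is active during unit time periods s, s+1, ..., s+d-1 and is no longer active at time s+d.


Each activity i is active on [start_i, start_i + duration_i).
Compute total resource usage per time slot:
  t=0: active resources = [], total = 0
  t=1: active resources = [2, 3], total = 5
  t=2: active resources = [6, 2, 3], total = 11
  t=3: active resources = [6, 2, 3], total = 11
  t=4: active resources = [6, 5, 2, 3], total = 16
  t=5: active resources = [6, 5, 2, 3], total = 16
  t=6: active resources = [6, 5, 2, 3], total = 16
  t=7: active resources = [6], total = 6
  t=8: active resources = [2], total = 2
  t=9: active resources = [2], total = 2
  t=10: active resources = [2], total = 2
  t=11: active resources = [2], total = 2
  t=12: active resources = [2], total = 2
Peak resource demand = 16

16


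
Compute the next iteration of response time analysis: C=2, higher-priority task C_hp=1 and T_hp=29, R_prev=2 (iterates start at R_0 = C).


R_next = C + ceil(R_prev / T_hp) * C_hp
ceil(2 / 29) = ceil(0.069) = 1
Interference = 1 * 1 = 1
R_next = 2 + 1 = 3

3


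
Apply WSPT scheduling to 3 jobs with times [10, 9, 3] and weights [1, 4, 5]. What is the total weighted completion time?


Compute p/w ratios and sort ascending (WSPT): [(3, 5), (9, 4), (10, 1)]
Compute weighted completion times:
  Job (p=3,w=5): C=3, w*C=5*3=15
  Job (p=9,w=4): C=12, w*C=4*12=48
  Job (p=10,w=1): C=22, w*C=1*22=22
Total weighted completion time = 85

85


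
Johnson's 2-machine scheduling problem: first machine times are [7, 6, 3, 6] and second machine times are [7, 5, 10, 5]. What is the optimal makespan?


Apply Johnson's rule:
  Group 1 (a <= b): [(3, 3, 10), (1, 7, 7)]
  Group 2 (a > b): [(2, 6, 5), (4, 6, 5)]
Optimal job order: [3, 1, 2, 4]
Schedule:
  Job 3: M1 done at 3, M2 done at 13
  Job 1: M1 done at 10, M2 done at 20
  Job 2: M1 done at 16, M2 done at 25
  Job 4: M1 done at 22, M2 done at 30
Makespan = 30

30


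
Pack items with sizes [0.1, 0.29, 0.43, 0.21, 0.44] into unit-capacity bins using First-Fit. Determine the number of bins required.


Place items sequentially using First-Fit:
  Item 0.1 -> new Bin 1
  Item 0.29 -> Bin 1 (now 0.39)
  Item 0.43 -> Bin 1 (now 0.82)
  Item 0.21 -> new Bin 2
  Item 0.44 -> Bin 2 (now 0.65)
Total bins used = 2

2


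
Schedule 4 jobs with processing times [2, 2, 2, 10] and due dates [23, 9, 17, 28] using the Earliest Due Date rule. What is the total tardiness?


Sort by due date (EDD order): [(2, 9), (2, 17), (2, 23), (10, 28)]
Compute completion times and tardiness:
  Job 1: p=2, d=9, C=2, tardiness=max(0,2-9)=0
  Job 2: p=2, d=17, C=4, tardiness=max(0,4-17)=0
  Job 3: p=2, d=23, C=6, tardiness=max(0,6-23)=0
  Job 4: p=10, d=28, C=16, tardiness=max(0,16-28)=0
Total tardiness = 0

0


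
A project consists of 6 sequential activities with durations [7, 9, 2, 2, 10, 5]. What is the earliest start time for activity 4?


Activity 4 starts after activities 1 through 3 complete.
Predecessor durations: [7, 9, 2]
ES = 7 + 9 + 2 = 18

18


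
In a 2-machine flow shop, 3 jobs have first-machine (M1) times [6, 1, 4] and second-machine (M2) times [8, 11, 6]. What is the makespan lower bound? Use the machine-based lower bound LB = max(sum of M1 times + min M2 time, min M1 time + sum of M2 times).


LB1 = sum(M1 times) + min(M2 times) = 11 + 6 = 17
LB2 = min(M1 times) + sum(M2 times) = 1 + 25 = 26
Lower bound = max(LB1, LB2) = max(17, 26) = 26

26


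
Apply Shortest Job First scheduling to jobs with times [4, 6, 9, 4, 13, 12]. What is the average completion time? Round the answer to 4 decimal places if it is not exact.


SJF order (ascending): [4, 4, 6, 9, 12, 13]
Completion times:
  Job 1: burst=4, C=4
  Job 2: burst=4, C=8
  Job 3: burst=6, C=14
  Job 4: burst=9, C=23
  Job 5: burst=12, C=35
  Job 6: burst=13, C=48
Average completion = 132/6 = 22.0

22.0


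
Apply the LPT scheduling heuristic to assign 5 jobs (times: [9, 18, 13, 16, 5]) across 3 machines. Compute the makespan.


Sort jobs in decreasing order (LPT): [18, 16, 13, 9, 5]
Assign each job to the least loaded machine:
  Machine 1: jobs [18], load = 18
  Machine 2: jobs [16, 5], load = 21
  Machine 3: jobs [13, 9], load = 22
Makespan = max load = 22

22


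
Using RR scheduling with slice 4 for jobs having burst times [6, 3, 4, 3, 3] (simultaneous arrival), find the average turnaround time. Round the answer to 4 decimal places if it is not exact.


Time quantum = 4
Execution trace:
  J1 runs 4 units, time = 4
  J2 runs 3 units, time = 7
  J3 runs 4 units, time = 11
  J4 runs 3 units, time = 14
  J5 runs 3 units, time = 17
  J1 runs 2 units, time = 19
Finish times: [19, 7, 11, 14, 17]
Average turnaround = 68/5 = 13.6

13.6


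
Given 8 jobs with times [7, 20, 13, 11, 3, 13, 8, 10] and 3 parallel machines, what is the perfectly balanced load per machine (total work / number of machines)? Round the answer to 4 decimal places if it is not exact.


Total processing time = 7 + 20 + 13 + 11 + 3 + 13 + 8 + 10 = 85
Number of machines = 3
Ideal balanced load = 85 / 3 = 28.3333

28.3333


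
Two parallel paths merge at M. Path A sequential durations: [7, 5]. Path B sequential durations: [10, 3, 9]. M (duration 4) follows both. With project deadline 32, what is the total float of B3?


Forward pass: ES(B3) = sum of predecessors on chain B = 13
EF = ES + duration = 13 + 9 = 22
Backward pass: LF(M) = deadline = 32; LS(M) = 32 - 4 = 28
LF(B3) = LS(M) - sum(successors on chain B) = 28 - 0 = 28
LS = LF - duration = 28 - 9 = 19
Total float = LS - ES = 19 - 13 = 6

6


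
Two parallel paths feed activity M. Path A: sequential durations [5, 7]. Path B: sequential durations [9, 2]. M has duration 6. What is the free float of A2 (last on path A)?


ES(A2) = sum of predecessors on chain A = 5
EF(A2) = ES + duration = 5 + 7 = 12
Successor of A2 is M. ES(M) = max(sum(A), sum(B)) = max(12, 11) = 12
Free float = ES(successor) - EF(current) = 12 - 12 = 0

0


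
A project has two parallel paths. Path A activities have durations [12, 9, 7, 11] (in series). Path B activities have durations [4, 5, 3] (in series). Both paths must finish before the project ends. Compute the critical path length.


Path A total = 12 + 9 + 7 + 11 = 39
Path B total = 4 + 5 + 3 = 12
Critical path = longest path = max(39, 12) = 39

39


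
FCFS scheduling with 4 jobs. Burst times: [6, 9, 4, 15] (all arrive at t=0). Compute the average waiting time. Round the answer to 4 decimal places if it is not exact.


FCFS order (as given): [6, 9, 4, 15]
Waiting times:
  Job 1: wait = 0
  Job 2: wait = 6
  Job 3: wait = 15
  Job 4: wait = 19
Sum of waiting times = 40
Average waiting time = 40/4 = 10.0

10.0


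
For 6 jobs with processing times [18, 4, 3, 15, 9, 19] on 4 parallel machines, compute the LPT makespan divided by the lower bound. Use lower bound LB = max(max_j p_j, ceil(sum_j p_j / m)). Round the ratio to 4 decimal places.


LPT order: [19, 18, 15, 9, 4, 3]
Machine loads after assignment: [19, 18, 15, 16]
LPT makespan = 19
Lower bound = max(max_job, ceil(total/4)) = max(19, 17) = 19
Ratio = 19 / 19 = 1.0

1.0


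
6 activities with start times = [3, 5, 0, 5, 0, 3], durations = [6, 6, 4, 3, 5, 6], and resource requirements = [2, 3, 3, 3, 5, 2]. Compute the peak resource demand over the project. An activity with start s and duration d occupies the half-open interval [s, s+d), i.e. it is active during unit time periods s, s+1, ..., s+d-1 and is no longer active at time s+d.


Each activity i is active on [start_i, start_i + duration_i).
Compute total resource usage per time slot:
  t=0: active resources = [3, 5], total = 8
  t=1: active resources = [3, 5], total = 8
  t=2: active resources = [3, 5], total = 8
  t=3: active resources = [2, 3, 5, 2], total = 12
  t=4: active resources = [2, 5, 2], total = 9
  t=5: active resources = [2, 3, 3, 2], total = 10
  t=6: active resources = [2, 3, 3, 2], total = 10
  t=7: active resources = [2, 3, 3, 2], total = 10
  t=8: active resources = [2, 3, 2], total = 7
  t=9: active resources = [3], total = 3
  t=10: active resources = [3], total = 3
Peak resource demand = 12

12


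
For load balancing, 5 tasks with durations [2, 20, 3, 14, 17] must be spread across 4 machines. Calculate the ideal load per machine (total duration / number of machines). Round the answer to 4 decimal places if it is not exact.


Total processing time = 2 + 20 + 3 + 14 + 17 = 56
Number of machines = 4
Ideal balanced load = 56 / 4 = 14.0

14.0


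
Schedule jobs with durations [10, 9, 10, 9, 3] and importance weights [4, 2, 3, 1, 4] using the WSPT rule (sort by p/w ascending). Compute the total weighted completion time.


Compute p/w ratios and sort ascending (WSPT): [(3, 4), (10, 4), (10, 3), (9, 2), (9, 1)]
Compute weighted completion times:
  Job (p=3,w=4): C=3, w*C=4*3=12
  Job (p=10,w=4): C=13, w*C=4*13=52
  Job (p=10,w=3): C=23, w*C=3*23=69
  Job (p=9,w=2): C=32, w*C=2*32=64
  Job (p=9,w=1): C=41, w*C=1*41=41
Total weighted completion time = 238

238


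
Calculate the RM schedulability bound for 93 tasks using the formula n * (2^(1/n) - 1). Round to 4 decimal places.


Compute 2^(1/93) = 1.0074810397
Subtract 1: 1.0074810397 - 1 = 0.0074810397
Multiply by n: 93 * 0.0074810397 = 0.6957366921
Round to 4 dp: 0.6957

0.6957


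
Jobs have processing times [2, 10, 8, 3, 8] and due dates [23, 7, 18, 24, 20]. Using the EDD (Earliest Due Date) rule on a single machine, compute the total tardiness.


Sort by due date (EDD order): [(10, 7), (8, 18), (8, 20), (2, 23), (3, 24)]
Compute completion times and tardiness:
  Job 1: p=10, d=7, C=10, tardiness=max(0,10-7)=3
  Job 2: p=8, d=18, C=18, tardiness=max(0,18-18)=0
  Job 3: p=8, d=20, C=26, tardiness=max(0,26-20)=6
  Job 4: p=2, d=23, C=28, tardiness=max(0,28-23)=5
  Job 5: p=3, d=24, C=31, tardiness=max(0,31-24)=7
Total tardiness = 21

21


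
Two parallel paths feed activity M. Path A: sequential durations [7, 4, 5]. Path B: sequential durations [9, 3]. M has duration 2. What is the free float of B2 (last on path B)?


ES(B2) = sum of predecessors on chain B = 9
EF(B2) = ES + duration = 9 + 3 = 12
Successor of B2 is M. ES(M) = max(sum(A), sum(B)) = max(16, 12) = 16
Free float = ES(successor) - EF(current) = 16 - 12 = 4

4


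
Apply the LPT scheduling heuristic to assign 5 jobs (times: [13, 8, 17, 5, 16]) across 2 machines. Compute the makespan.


Sort jobs in decreasing order (LPT): [17, 16, 13, 8, 5]
Assign each job to the least loaded machine:
  Machine 1: jobs [17, 8, 5], load = 30
  Machine 2: jobs [16, 13], load = 29
Makespan = max load = 30

30


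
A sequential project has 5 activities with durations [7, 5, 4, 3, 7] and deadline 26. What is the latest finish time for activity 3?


LF(activity 3) = deadline - sum of successor durations
Successors: activities 4 through 5 with durations [3, 7]
Sum of successor durations = 10
LF = 26 - 10 = 16

16


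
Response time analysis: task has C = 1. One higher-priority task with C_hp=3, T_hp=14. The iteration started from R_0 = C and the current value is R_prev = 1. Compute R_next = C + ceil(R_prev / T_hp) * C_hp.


R_next = C + ceil(R_prev / T_hp) * C_hp
ceil(1 / 14) = ceil(0.0714) = 1
Interference = 1 * 3 = 3
R_next = 1 + 3 = 4

4


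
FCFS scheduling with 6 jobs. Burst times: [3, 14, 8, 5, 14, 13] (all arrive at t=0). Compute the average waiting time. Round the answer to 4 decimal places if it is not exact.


FCFS order (as given): [3, 14, 8, 5, 14, 13]
Waiting times:
  Job 1: wait = 0
  Job 2: wait = 3
  Job 3: wait = 17
  Job 4: wait = 25
  Job 5: wait = 30
  Job 6: wait = 44
Sum of waiting times = 119
Average waiting time = 119/6 = 19.8333

19.8333


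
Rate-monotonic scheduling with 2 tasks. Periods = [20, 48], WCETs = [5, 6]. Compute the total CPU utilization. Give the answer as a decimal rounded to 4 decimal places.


Compute individual utilizations (exact fractions):
  Task 1: C/T = 5/20 = 1/4 (approx. 0.25)
  Task 2: C/T = 6/48 = 1/8 (approx. 0.125)
Total utilization U = 1/4 + 1/8 = 3/8
Rounded to 4 decimal places: U = 0.3750
RM (Liu & Layland) bound for 2 tasks = 0.828427; compare with U = 3/8 (approx. 0.375000)
U <= bound, so schedulable by RM sufficient condition.

0.3750


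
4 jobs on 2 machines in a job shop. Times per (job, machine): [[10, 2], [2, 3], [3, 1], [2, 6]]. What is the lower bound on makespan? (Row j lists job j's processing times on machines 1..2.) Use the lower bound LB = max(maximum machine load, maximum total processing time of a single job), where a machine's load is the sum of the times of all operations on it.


Machine loads:
  Machine 1: 10 + 2 + 3 + 2 = 17
  Machine 2: 2 + 3 + 1 + 6 = 12
Max machine load = 17
Job totals:
  Job 1: 12
  Job 2: 5
  Job 3: 4
  Job 4: 8
Max job total = 12
Lower bound = max(17, 12) = 17

17


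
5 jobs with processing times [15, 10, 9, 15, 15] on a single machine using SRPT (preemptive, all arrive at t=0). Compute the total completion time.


Since all jobs arrive at t=0, SRPT equals SPT ordering.
SPT order: [9, 10, 15, 15, 15]
Completion times:
  Job 1: p=9, C=9
  Job 2: p=10, C=19
  Job 3: p=15, C=34
  Job 4: p=15, C=49
  Job 5: p=15, C=64
Total completion time = 9 + 19 + 34 + 49 + 64 = 175

175


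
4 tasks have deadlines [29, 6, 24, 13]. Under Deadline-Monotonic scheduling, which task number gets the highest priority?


Sort tasks by relative deadline (ascending):
  Task 2: deadline = 6
  Task 4: deadline = 13
  Task 3: deadline = 24
  Task 1: deadline = 29
Priority order (highest first): [2, 4, 3, 1]
Highest priority task = 2

2


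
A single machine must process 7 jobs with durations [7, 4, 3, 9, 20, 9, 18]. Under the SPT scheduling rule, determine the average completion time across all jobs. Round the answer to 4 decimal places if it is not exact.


Sort jobs by processing time (SPT order): [3, 4, 7, 9, 9, 18, 20]
Compute completion times sequentially:
  Job 1: processing = 3, completes at 3
  Job 2: processing = 4, completes at 7
  Job 3: processing = 7, completes at 14
  Job 4: processing = 9, completes at 23
  Job 5: processing = 9, completes at 32
  Job 6: processing = 18, completes at 50
  Job 7: processing = 20, completes at 70
Sum of completion times = 199
Average completion time = 199/7 = 28.4286

28.4286


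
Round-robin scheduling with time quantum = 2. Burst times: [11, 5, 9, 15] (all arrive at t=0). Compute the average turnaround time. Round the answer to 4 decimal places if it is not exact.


Time quantum = 2
Execution trace:
  J1 runs 2 units, time = 2
  J2 runs 2 units, time = 4
  J3 runs 2 units, time = 6
  J4 runs 2 units, time = 8
  J1 runs 2 units, time = 10
  J2 runs 2 units, time = 12
  J3 runs 2 units, time = 14
  J4 runs 2 units, time = 16
  J1 runs 2 units, time = 18
  J2 runs 1 units, time = 19
  J3 runs 2 units, time = 21
  J4 runs 2 units, time = 23
  J1 runs 2 units, time = 25
  J3 runs 2 units, time = 27
  J4 runs 2 units, time = 29
  J1 runs 2 units, time = 31
  J3 runs 1 units, time = 32
  J4 runs 2 units, time = 34
  J1 runs 1 units, time = 35
  J4 runs 2 units, time = 37
  J4 runs 2 units, time = 39
  J4 runs 1 units, time = 40
Finish times: [35, 19, 32, 40]
Average turnaround = 126/4 = 31.5

31.5


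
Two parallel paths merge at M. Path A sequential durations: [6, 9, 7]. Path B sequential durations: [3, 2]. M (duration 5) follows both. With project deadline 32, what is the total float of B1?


Forward pass: ES(B1) = sum of predecessors on chain B = 0
EF = ES + duration = 0 + 3 = 3
Backward pass: LF(M) = deadline = 32; LS(M) = 32 - 5 = 27
LF(B1) = LS(M) - sum(successors on chain B) = 27 - 2 = 25
LS = LF - duration = 25 - 3 = 22
Total float = LS - ES = 22 - 0 = 22

22


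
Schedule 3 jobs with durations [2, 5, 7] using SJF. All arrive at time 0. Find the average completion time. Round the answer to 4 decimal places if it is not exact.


SJF order (ascending): [2, 5, 7]
Completion times:
  Job 1: burst=2, C=2
  Job 2: burst=5, C=7
  Job 3: burst=7, C=14
Average completion = 23/3 = 7.6667

7.6667


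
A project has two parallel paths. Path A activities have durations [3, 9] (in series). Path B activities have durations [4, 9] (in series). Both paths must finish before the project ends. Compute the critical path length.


Path A total = 3 + 9 = 12
Path B total = 4 + 9 = 13
Critical path = longest path = max(12, 13) = 13

13


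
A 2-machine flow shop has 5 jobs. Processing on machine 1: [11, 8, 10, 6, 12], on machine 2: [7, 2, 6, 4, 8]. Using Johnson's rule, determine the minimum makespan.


Apply Johnson's rule:
  Group 1 (a <= b): []
  Group 2 (a > b): [(5, 12, 8), (1, 11, 7), (3, 10, 6), (4, 6, 4), (2, 8, 2)]
Optimal job order: [5, 1, 3, 4, 2]
Schedule:
  Job 5: M1 done at 12, M2 done at 20
  Job 1: M1 done at 23, M2 done at 30
  Job 3: M1 done at 33, M2 done at 39
  Job 4: M1 done at 39, M2 done at 43
  Job 2: M1 done at 47, M2 done at 49
Makespan = 49

49


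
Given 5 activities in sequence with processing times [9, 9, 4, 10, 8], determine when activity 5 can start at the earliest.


Activity 5 starts after activities 1 through 4 complete.
Predecessor durations: [9, 9, 4, 10]
ES = 9 + 9 + 4 + 10 = 32

32


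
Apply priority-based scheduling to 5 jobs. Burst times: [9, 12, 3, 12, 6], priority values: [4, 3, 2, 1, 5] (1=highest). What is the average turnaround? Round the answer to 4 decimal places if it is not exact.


Sort by priority (ascending = highest first):
Order: [(1, 12), (2, 3), (3, 12), (4, 9), (5, 6)]
Completion times:
  Priority 1, burst=12, C=12
  Priority 2, burst=3, C=15
  Priority 3, burst=12, C=27
  Priority 4, burst=9, C=36
  Priority 5, burst=6, C=42
Average turnaround = 132/5 = 26.4

26.4


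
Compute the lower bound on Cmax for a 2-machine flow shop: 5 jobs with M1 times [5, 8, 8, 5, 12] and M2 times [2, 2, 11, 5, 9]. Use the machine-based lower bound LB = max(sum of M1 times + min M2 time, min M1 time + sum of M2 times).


LB1 = sum(M1 times) + min(M2 times) = 38 + 2 = 40
LB2 = min(M1 times) + sum(M2 times) = 5 + 29 = 34
Lower bound = max(LB1, LB2) = max(40, 34) = 40

40


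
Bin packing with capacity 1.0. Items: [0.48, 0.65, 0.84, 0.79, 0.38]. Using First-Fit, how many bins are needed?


Place items sequentially using First-Fit:
  Item 0.48 -> new Bin 1
  Item 0.65 -> new Bin 2
  Item 0.84 -> new Bin 3
  Item 0.79 -> new Bin 4
  Item 0.38 -> Bin 1 (now 0.86)
Total bins used = 4

4


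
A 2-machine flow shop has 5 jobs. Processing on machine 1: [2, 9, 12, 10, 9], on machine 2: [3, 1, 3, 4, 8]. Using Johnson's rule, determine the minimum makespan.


Apply Johnson's rule:
  Group 1 (a <= b): [(1, 2, 3)]
  Group 2 (a > b): [(5, 9, 8), (4, 10, 4), (3, 12, 3), (2, 9, 1)]
Optimal job order: [1, 5, 4, 3, 2]
Schedule:
  Job 1: M1 done at 2, M2 done at 5
  Job 5: M1 done at 11, M2 done at 19
  Job 4: M1 done at 21, M2 done at 25
  Job 3: M1 done at 33, M2 done at 36
  Job 2: M1 done at 42, M2 done at 43
Makespan = 43

43


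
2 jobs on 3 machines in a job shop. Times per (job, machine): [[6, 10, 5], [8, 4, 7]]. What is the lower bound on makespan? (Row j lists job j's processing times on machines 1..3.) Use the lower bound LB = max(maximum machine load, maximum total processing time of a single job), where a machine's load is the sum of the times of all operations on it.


Machine loads:
  Machine 1: 6 + 8 = 14
  Machine 2: 10 + 4 = 14
  Machine 3: 5 + 7 = 12
Max machine load = 14
Job totals:
  Job 1: 21
  Job 2: 19
Max job total = 21
Lower bound = max(14, 21) = 21

21


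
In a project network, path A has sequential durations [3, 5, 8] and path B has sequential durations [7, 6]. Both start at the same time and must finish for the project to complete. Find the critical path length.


Path A total = 3 + 5 + 8 = 16
Path B total = 7 + 6 = 13
Critical path = longest path = max(16, 13) = 16

16
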